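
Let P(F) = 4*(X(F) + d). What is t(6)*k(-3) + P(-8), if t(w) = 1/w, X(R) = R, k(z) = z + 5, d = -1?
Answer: -107/3 ≈ -35.667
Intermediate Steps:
k(z) = 5 + z
P(F) = -4 + 4*F (P(F) = 4*(F - 1) = 4*(-1 + F) = -4 + 4*F)
t(6)*k(-3) + P(-8) = (5 - 3)/6 + (-4 + 4*(-8)) = (⅙)*2 + (-4 - 32) = ⅓ - 36 = -107/3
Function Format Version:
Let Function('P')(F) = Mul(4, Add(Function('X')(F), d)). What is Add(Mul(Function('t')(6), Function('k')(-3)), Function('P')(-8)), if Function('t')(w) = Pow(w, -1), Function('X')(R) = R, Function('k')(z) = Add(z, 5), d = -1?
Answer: Rational(-107, 3) ≈ -35.667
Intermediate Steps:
Function('k')(z) = Add(5, z)
Function('P')(F) = Add(-4, Mul(4, F)) (Function('P')(F) = Mul(4, Add(F, -1)) = Mul(4, Add(-1, F)) = Add(-4, Mul(4, F)))
Add(Mul(Function('t')(6), Function('k')(-3)), Function('P')(-8)) = Add(Mul(Pow(6, -1), Add(5, -3)), Add(-4, Mul(4, -8))) = Add(Mul(Rational(1, 6), 2), Add(-4, -32)) = Add(Rational(1, 3), -36) = Rational(-107, 3)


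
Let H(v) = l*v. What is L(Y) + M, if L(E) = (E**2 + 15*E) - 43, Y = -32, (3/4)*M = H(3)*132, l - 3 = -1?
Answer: 1557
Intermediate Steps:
l = 2 (l = 3 - 1 = 2)
H(v) = 2*v
M = 1056 (M = 4*((2*3)*132)/3 = 4*(6*132)/3 = (4/3)*792 = 1056)
L(E) = -43 + E**2 + 15*E
L(Y) + M = (-43 + (-32)**2 + 15*(-32)) + 1056 = (-43 + 1024 - 480) + 1056 = 501 + 1056 = 1557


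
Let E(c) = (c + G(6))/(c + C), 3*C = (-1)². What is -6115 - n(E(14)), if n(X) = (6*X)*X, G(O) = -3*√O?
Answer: -11320135/1849 + 4536*√6/1849 ≈ -6116.3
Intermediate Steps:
C = ⅓ (C = (⅓)*(-1)² = (⅓)*1 = ⅓ ≈ 0.33333)
E(c) = (c - 3*√6)/(⅓ + c) (E(c) = (c - 3*√6)/(c + ⅓) = (c - 3*√6)/(⅓ + c))
n(X) = 6*X²
-6115 - n(E(14)) = -6115 - 6*(3*(14 - 3*√6)/(1 + 3*14))² = -6115 - 6*(3*(14 - 3*√6)/(1 + 42))² = -6115 - 6*(3*(14 - 3*√6)/43)² = -6115 - 6*(3*(1/43)*(14 - 3*√6))² = -6115 - 6*(42/43 - 9*√6/43)²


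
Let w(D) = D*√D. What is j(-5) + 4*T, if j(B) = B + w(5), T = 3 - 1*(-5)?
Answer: 27 + 5*√5 ≈ 38.180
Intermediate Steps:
w(D) = D^(3/2)
T = 8 (T = 3 + 5 = 8)
j(B) = B + 5*√5 (j(B) = B + 5^(3/2) = B + 5*√5)
j(-5) + 4*T = (-5 + 5*√5) + 4*8 = (-5 + 5*√5) + 32 = 27 + 5*√5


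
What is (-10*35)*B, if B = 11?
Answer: -3850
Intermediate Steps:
(-10*35)*B = -10*35*11 = -350*11 = -3850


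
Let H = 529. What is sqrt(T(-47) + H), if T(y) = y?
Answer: sqrt(482) ≈ 21.954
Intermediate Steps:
sqrt(T(-47) + H) = sqrt(-47 + 529) = sqrt(482)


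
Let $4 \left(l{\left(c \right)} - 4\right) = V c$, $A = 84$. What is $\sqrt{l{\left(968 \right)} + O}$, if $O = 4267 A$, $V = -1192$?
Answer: $4 \sqrt{4373} \approx 264.51$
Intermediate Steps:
$l{\left(c \right)} = 4 - 298 c$ ($l{\left(c \right)} = 4 + \frac{\left(-1192\right) c}{4} = 4 - 298 c$)
$O = 358428$ ($O = 4267 \cdot 84 = 358428$)
$\sqrt{l{\left(968 \right)} + O} = \sqrt{\left(4 - 288464\right) + 358428} = \sqrt{-288460 + 358428} = \sqrt{69968} = 4 \sqrt{4373}$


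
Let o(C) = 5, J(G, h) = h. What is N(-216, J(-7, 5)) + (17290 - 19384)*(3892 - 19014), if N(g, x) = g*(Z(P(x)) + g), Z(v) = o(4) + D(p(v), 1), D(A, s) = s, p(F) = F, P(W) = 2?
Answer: 31710828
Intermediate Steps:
Z(v) = 6 (Z(v) = 5 + 1 = 6)
N(g, x) = g*(6 + g)
N(-216, J(-7, 5)) + (17290 - 19384)*(3892 - 19014) = -216*(6 - 216) + (17290 - 19384)*(3892 - 19014) = -216*(-210) - 2094*(-15122) = 45360 + 31665468 = 31710828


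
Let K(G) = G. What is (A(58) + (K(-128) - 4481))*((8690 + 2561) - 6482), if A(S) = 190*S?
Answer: 30574059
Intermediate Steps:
(A(58) + (K(-128) - 4481))*((8690 + 2561) - 6482) = (190*58 + (-128 - 4481))*((8690 + 2561) - 6482) = (11020 - 4609)*(11251 - 6482) = 6411*4769 = 30574059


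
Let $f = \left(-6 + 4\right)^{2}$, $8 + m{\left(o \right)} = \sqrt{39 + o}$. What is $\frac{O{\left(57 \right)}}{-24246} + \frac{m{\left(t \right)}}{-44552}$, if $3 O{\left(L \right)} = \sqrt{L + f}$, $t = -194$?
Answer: $\frac{1}{5569} - \frac{\sqrt{61}}{72738} - \frac{i \sqrt{155}}{44552} \approx 7.219 \cdot 10^{-5} - 0.00027945 i$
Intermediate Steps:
$m{\left(o \right)} = -8 + \sqrt{39 + o}$
$f = 4$ ($f = \left(-2\right)^{2} = 4$)
$O{\left(L \right)} = \frac{\sqrt{4 + L}}{3}$ ($O{\left(L \right)} = \frac{\sqrt{L + 4}}{3} = \frac{\sqrt{4 + L}}{3}$)
$\frac{O{\left(57 \right)}}{-24246} + \frac{m{\left(t \right)}}{-44552} = \frac{\frac{1}{3} \sqrt{4 + 57}}{-24246} + \frac{-8 + \sqrt{39 - 194}}{-44552} = \frac{\sqrt{61}}{3} \left(- \frac{1}{24246}\right) + \left(-8 + \sqrt{-155}\right) \left(- \frac{1}{44552}\right) = - \frac{\sqrt{61}}{72738} + \left(-8 + i \sqrt{155}\right) \left(- \frac{1}{44552}\right) = - \frac{\sqrt{61}}{72738} + \left(\frac{1}{5569} - \frac{i \sqrt{155}}{44552}\right) = \frac{1}{5569} - \frac{\sqrt{61}}{72738} - \frac{i \sqrt{155}}{44552}$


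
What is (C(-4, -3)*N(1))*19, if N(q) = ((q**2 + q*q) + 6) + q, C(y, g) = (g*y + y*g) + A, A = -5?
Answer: 3249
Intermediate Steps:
C(y, g) = -5 + 2*g*y (C(y, g) = (g*y + y*g) - 5 = (g*y + g*y) - 5 = 2*g*y - 5 = -5 + 2*g*y)
N(q) = 6 + q + 2*q**2 (N(q) = ((q**2 + q**2) + 6) + q = (2*q**2 + 6) + q = (6 + 2*q**2) + q = 6 + q + 2*q**2)
(C(-4, -3)*N(1))*19 = ((-5 + 2*(-3)*(-4))*(6 + 1 + 2*1**2))*19 = ((-5 + 24)*(6 + 1 + 2*1))*19 = (19*(6 + 1 + 2))*19 = (19*9)*19 = 171*19 = 3249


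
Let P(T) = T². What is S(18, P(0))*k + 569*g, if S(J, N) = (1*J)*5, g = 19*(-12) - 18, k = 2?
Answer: -139794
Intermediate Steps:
g = -246 (g = -228 - 18 = -246)
S(J, N) = 5*J (S(J, N) = J*5 = 5*J)
S(18, P(0))*k + 569*g = (5*18)*2 + 569*(-246) = 90*2 - 139974 = 180 - 139974 = -139794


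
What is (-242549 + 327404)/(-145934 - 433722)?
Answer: -84855/579656 ≈ -0.14639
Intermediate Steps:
(-242549 + 327404)/(-145934 - 433722) = 84855/(-579656) = 84855*(-1/579656) = -84855/579656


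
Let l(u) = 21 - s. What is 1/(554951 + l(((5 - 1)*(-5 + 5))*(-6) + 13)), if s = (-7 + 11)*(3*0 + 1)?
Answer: 1/554968 ≈ 1.8019e-6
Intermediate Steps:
s = 4 (s = 4*(0 + 1) = 4*1 = 4)
l(u) = 17 (l(u) = 21 - 1*4 = 21 - 4 = 17)
1/(554951 + l(((5 - 1)*(-5 + 5))*(-6) + 13)) = 1/(554951 + 17) = 1/554968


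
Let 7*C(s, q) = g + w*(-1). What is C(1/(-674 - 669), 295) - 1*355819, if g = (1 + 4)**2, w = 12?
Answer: -2490720/7 ≈ -3.5582e+5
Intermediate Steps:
g = 25 (g = 5**2 = 25)
C(s, q) = 13/7 (C(s, q) = (25 + 12*(-1))/7 = (25 - 12)/7 = (1/7)*13 = 13/7)
C(1/(-674 - 669), 295) - 1*355819 = 13/7 - 1*355819 = 13/7 - 355819 = -2490720/7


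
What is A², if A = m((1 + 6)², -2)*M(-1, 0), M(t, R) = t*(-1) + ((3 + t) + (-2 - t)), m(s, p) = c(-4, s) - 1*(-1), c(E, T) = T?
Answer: 10000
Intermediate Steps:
m(s, p) = 1 + s (m(s, p) = s - 1*(-1) = s + 1 = 1 + s)
M(t, R) = 1 - t (M(t, R) = -t + 1 = 1 - t)
A = 100 (A = (1 + (1 + 6)²)*(1 - 1*(-1)) = (1 + 7²)*(1 + 1) = (1 + 49)*2 = 50*2 = 100)
A² = 100² = 10000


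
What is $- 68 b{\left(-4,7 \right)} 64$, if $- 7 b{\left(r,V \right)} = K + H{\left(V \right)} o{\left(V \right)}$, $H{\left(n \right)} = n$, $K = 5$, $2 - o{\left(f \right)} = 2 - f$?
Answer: $\frac{235008}{7} \approx 33573.0$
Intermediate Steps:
$o{\left(f \right)} = f$ ($o{\left(f \right)} = 2 - \left(2 - f\right) = 2 + \left(-2 + f\right) = f$)
$b{\left(r,V \right)} = - \frac{5}{7} - \frac{V^{2}}{7}$ ($b{\left(r,V \right)} = - \frac{5 + V V}{7} = - \frac{5 + V^{2}}{7} = - \frac{5}{7} - \frac{V^{2}}{7}$)
$- 68 b{\left(-4,7 \right)} 64 = - 68 \left(- \frac{5}{7} - \frac{7^{2}}{7}\right) 64 = - 68 \left(- \frac{5}{7} - 7\right) 64 = \left(-68\right) \left(- \frac{54}{7}\right) 64 = \frac{3672}{7} \cdot 64 = \frac{235008}{7}$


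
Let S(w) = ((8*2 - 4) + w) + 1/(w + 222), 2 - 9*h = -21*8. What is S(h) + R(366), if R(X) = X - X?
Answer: 602785/19512 ≈ 30.893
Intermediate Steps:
R(X) = 0
h = 170/9 (h = 2/9 - (-7)*8/3 = 2/9 - ⅑*(-168) = 2/9 + 56/3 = 170/9 ≈ 18.889)
S(w) = 12 + w + 1/(222 + w) (S(w) = ((16 - 4) + w) + 1/(222 + w) = (12 + w) + 1/(222 + w) = 12 + w + 1/(222 + w))
S(h) + R(366) = (2665 + (170/9)² + 234*(170/9))/(222 + 170/9) + 0 = (2665 + 28900/81 + 4420)/(2168/9) + 0 = (9/2168)*(602785/81) + 0 = 602785/19512 + 0 = 602785/19512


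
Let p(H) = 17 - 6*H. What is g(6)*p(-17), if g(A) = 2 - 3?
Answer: -119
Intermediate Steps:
g(A) = -1
g(6)*p(-17) = -(17 - 6*(-17)) = -(17 + 102) = -1*119 = -119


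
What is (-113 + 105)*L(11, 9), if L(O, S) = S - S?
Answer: 0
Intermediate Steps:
L(O, S) = 0
(-113 + 105)*L(11, 9) = (-113 + 105)*0 = -8*0 = 0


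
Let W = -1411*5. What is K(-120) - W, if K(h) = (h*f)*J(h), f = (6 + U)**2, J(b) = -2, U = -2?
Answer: 10895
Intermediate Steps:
f = 16 (f = (6 - 2)**2 = 4**2 = 16)
K(h) = -32*h (K(h) = (h*16)*(-2) = (16*h)*(-2) = -32*h)
W = -7055
K(-120) - W = -32*(-120) - 1*(-7055) = 3840 + 7055 = 10895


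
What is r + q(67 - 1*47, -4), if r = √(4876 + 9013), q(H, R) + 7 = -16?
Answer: -23 + √13889 ≈ 94.852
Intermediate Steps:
q(H, R) = -23 (q(H, R) = -7 - 16 = -23)
r = √13889 ≈ 117.85
r + q(67 - 1*47, -4) = √13889 - 23 = -23 + √13889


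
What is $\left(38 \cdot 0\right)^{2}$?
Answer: $0$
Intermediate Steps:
$\left(38 \cdot 0\right)^{2} = 0^{2} = 0$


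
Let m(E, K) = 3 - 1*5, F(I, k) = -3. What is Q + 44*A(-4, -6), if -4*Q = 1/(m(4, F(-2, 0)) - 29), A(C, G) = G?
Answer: -32735/124 ≈ -263.99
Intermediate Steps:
m(E, K) = -2 (m(E, K) = 3 - 5 = -2)
Q = 1/124 (Q = -1/(4*(-2 - 29)) = -¼/(-31) = -¼*(-1/31) = 1/124 ≈ 0.0080645)
Q + 44*A(-4, -6) = 1/124 + 44*(-6) = 1/124 - 264 = -32735/124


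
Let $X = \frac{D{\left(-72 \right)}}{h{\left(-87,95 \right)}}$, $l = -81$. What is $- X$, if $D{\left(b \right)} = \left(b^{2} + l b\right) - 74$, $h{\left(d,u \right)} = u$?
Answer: $- \frac{10942}{95} \approx -115.18$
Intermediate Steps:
$D{\left(b \right)} = -74 + b^{2} - 81 b$ ($D{\left(b \right)} = \left(b^{2} - 81 b\right) - 74 = -74 + b^{2} - 81 b$)
$X = \frac{10942}{95}$ ($X = \frac{-74 + \left(-72\right)^{2} - -5832}{95} = \left(-74 + 5184 + 5832\right) \frac{1}{95} = 10942 \cdot \frac{1}{95} = \frac{10942}{95} \approx 115.18$)
$- X = \left(-1\right) \frac{10942}{95} = - \frac{10942}{95}$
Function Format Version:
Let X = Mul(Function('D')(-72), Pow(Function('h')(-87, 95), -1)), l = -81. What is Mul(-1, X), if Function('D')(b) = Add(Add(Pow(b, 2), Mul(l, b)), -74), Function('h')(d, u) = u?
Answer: Rational(-10942, 95) ≈ -115.18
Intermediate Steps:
Function('D')(b) = Add(-74, Pow(b, 2), Mul(-81, b)) (Function('D')(b) = Add(Add(Pow(b, 2), Mul(-81, b)), -74) = Add(-74, Pow(b, 2), Mul(-81, b)))
X = Rational(10942, 95) (X = Mul(Add(-74, Pow(-72, 2), Mul(-81, -72)), Pow(95, -1)) = Mul(Add(-74, 5184, 5832), Rational(1, 95)) = Mul(10942, Rational(1, 95)) = Rational(10942, 95) ≈ 115.18)
Mul(-1, X) = Mul(-1, Rational(10942, 95)) = Rational(-10942, 95)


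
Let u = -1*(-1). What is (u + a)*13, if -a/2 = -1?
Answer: 39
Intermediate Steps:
a = 2 (a = -2*(-1) = 2)
u = 1
(u + a)*13 = (1 + 2)*13 = 3*13 = 39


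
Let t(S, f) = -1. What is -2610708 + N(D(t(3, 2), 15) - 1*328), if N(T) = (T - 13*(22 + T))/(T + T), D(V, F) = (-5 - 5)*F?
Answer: -1247921149/478 ≈ -2.6107e+6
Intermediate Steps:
D(V, F) = -10*F
N(T) = (-286 - 12*T)/(2*T) (N(T) = (T + (-286 - 13*T))/((2*T)) = (-286 - 12*T)*(1/(2*T)) = (-286 - 12*T)/(2*T))
-2610708 + N(D(t(3, 2), 15) - 1*328) = -2610708 + (-6 - 143/(-10*15 - 1*328)) = -2610708 + (-6 - 143/(-150 - 328)) = -2610708 + (-6 - 143/(-478)) = -2610708 + (-6 - 143*(-1/478)) = -2610708 + (-6 + 143/478) = -2610708 - 2725/478 = -1247921149/478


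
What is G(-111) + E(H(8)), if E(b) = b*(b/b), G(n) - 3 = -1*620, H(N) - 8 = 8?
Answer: -601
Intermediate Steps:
H(N) = 16 (H(N) = 8 + 8 = 16)
G(n) = -617 (G(n) = 3 - 1*620 = 3 - 620 = -617)
E(b) = b (E(b) = b*1 = b)
G(-111) + E(H(8)) = -617 + 16 = -601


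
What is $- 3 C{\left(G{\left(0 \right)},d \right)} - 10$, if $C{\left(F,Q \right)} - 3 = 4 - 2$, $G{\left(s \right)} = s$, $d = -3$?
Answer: $-25$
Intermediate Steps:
$C{\left(F,Q \right)} = 5$ ($C{\left(F,Q \right)} = 3 + \left(4 - 2\right) = 3 + 2 = 5$)
$- 3 C{\left(G{\left(0 \right)},d \right)} - 10 = \left(-3\right) 5 - 10 = -15 - 10 = -25$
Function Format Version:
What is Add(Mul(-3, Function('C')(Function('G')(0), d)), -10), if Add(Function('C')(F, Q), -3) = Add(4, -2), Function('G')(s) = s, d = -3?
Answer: -25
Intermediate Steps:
Function('C')(F, Q) = 5 (Function('C')(F, Q) = Add(3, Add(4, -2)) = Add(3, 2) = 5)
Add(Mul(-3, Function('C')(Function('G')(0), d)), -10) = Add(Mul(-3, 5), -10) = Add(-15, -10) = -25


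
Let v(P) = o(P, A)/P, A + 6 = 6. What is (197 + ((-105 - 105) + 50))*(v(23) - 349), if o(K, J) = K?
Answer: -12876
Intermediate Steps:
A = 0 (A = -6 + 6 = 0)
v(P) = 1 (v(P) = P/P = 1)
(197 + ((-105 - 105) + 50))*(v(23) - 349) = (197 + ((-105 - 105) + 50))*(1 - 349) = (197 + (-210 + 50))*(-348) = (197 - 160)*(-348) = 37*(-348) = -12876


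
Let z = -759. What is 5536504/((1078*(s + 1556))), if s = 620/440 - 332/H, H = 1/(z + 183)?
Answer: 5536504/207826983 ≈ 0.026640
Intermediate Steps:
H = -1/576 (H = 1/(-759 + 183) = 1/(-576) = -1/576 ≈ -0.0017361)
s = 4207135/22 (s = 620/440 - 332/(-1/576) = 620*(1/440) - 332*(-576) = 31/22 + 191232 = 4207135/22 ≈ 1.9123e+5)
5536504/((1078*(s + 1556))) = 5536504/((1078*(4207135/22 + 1556))) = 5536504/((1078*(4241367/22))) = 5536504/207826983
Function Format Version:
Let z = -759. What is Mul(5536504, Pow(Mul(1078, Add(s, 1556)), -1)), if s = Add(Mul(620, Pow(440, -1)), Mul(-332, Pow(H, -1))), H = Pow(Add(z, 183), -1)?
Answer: Rational(5536504, 207826983) ≈ 0.026640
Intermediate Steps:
H = Rational(-1, 576) (H = Pow(Add(-759, 183), -1) = Pow(-576, -1) = Rational(-1, 576) ≈ -0.0017361)
s = Rational(4207135, 22) (s = Add(Mul(620, Pow(440, -1)), Mul(-332, Pow(Rational(-1, 576), -1))) = Add(Mul(620, Rational(1, 440)), Mul(-332, -576)) = Add(Rational(31, 22), 191232) = Rational(4207135, 22) ≈ 1.9123e+5)
Mul(5536504, Pow(Mul(1078, Add(s, 1556)), -1)) = Mul(5536504, Pow(Mul(1078, Add(Rational(4207135, 22), 1556)), -1)) = Mul(5536504, Pow(Mul(1078, Rational(4241367, 22)), -1)) = Mul(5536504, Pow(207826983, -1)) = Mul(5536504, Rational(1, 207826983)) = Rational(5536504, 207826983)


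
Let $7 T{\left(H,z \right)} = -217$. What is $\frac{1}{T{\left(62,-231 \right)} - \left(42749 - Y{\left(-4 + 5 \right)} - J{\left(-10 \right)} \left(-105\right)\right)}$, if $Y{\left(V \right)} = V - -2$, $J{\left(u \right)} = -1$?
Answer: $- \frac{1}{42672} \approx -2.3435 \cdot 10^{-5}$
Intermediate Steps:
$T{\left(H,z \right)} = -31$ ($T{\left(H,z \right)} = \frac{1}{7} \left(-217\right) = -31$)
$Y{\left(V \right)} = 2 + V$ ($Y{\left(V \right)} = V + 2 = 2 + V$)
$\frac{1}{T{\left(62,-231 \right)} - \left(42749 - Y{\left(-4 + 5 \right)} - J{\left(-10 \right)} \left(-105\right)\right)} = \frac{1}{-31 + \left(\left(\left(2 + \left(-4 + 5\right)\right) - -105\right) - 42749\right)} = \frac{1}{-31 + \left(\left(\left(2 + 1\right) + 105\right) - 42749\right)} = \frac{1}{-31 + \left(\left(3 + 105\right) - 42749\right)} = \frac{1}{-31 + \left(108 - 42749\right)} = \frac{1}{-31 - 42641} = \frac{1}{-42672} = - \frac{1}{42672}$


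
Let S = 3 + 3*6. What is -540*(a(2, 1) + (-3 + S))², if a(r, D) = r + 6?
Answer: -365040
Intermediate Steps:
S = 21 (S = 3 + 18 = 21)
a(r, D) = 6 + r
-540*(a(2, 1) + (-3 + S))² = -540*((6 + 2) + (-3 + 21))² = -540*(8 + 18)² = -540*26² = -540*676 = -365040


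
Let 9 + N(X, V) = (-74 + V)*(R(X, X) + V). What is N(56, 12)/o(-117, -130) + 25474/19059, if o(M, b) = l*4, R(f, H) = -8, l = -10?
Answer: 5917123/762360 ≈ 7.7616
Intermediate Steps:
o(M, b) = -40 (o(M, b) = -10*4 = -40)
N(X, V) = -9 + (-74 + V)*(-8 + V)
N(56, 12)/o(-117, -130) + 25474/19059 = (583 + 12² - 82*12)/(-40) + 25474/19059 = (583 + 144 - 984)*(-1/40) + 25474*(1/19059) = -257*(-1/40) + 25474/19059 = 257/40 + 25474/19059 = 5917123/762360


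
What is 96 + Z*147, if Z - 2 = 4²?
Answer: 2742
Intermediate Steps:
Z = 18 (Z = 2 + 4² = 2 + 16 = 18)
96 + Z*147 = 96 + 18*147 = 96 + 2646 = 2742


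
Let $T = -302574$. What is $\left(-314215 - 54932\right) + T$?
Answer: $-671721$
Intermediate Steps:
$\left(-314215 - 54932\right) + T = \left(-314215 - 54932\right) - 302574 = -369147 - 302574 = -671721$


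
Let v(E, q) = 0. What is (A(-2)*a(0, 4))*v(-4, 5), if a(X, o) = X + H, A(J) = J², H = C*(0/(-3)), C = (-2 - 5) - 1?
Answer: 0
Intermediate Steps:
C = -8 (C = -7 - 1 = -8)
H = 0 (H = -0/(-3) = -0*(-1)/3 = -8*0 = 0)
a(X, o) = X (a(X, o) = X + 0 = X)
(A(-2)*a(0, 4))*v(-4, 5) = ((-2)²*0)*0 = (4*0)*0 = 0*0 = 0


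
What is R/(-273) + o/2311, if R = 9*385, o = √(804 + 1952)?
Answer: -165/13 + 2*√689/2311 ≈ -12.670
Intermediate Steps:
o = 2*√689 (o = √2756 = 2*√689 ≈ 52.498)
R = 3465
R/(-273) + o/2311 = 3465/(-273) + (2*√689)/2311 = 3465*(-1/273) + (2*√689)*(1/2311) = -165/13 + 2*√689/2311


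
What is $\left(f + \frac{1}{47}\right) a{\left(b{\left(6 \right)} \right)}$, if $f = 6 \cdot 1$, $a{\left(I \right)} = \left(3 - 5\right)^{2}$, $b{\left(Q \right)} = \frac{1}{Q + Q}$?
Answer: $\frac{1132}{47} \approx 24.085$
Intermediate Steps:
$b{\left(Q \right)} = \frac{1}{2 Q}$
$a{\left(I \right)} = 4$ ($a{\left(I \right)} = \left(-2\right)^{2} = 4$)
$f = 6$
$\left(f + \frac{1}{47}\right) a{\left(b{\left(6 \right)} \right)} = \left(6 + \frac{1}{47}\right) 4 = \frac{283}{47} \cdot 4 = \frac{1132}{47}$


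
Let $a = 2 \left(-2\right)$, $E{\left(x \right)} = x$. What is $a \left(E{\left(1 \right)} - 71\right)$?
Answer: $280$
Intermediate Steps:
$a = -4$
$a \left(E{\left(1 \right)} - 71\right) = - 4 \left(1 - 71\right) = \left(-4\right) \left(-70\right) = 280$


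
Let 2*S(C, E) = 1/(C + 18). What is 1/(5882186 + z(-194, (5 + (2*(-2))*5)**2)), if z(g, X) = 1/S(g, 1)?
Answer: 1/5881834 ≈ 1.7002e-7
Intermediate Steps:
S(C, E) = 1/(2*(18 + C)) (S(C, E) = 1/(2*(C + 18)) = 1/(2*(18 + C)))
z(g, X) = 36 + 2*g (z(g, X) = 1/(1/(2*(18 + g))) = 36 + 2*g)
1/(5882186 + z(-194, (5 + (2*(-2))*5)**2)) = 1/(5882186 + (36 + 2*(-194))) = 1/(5882186 + (36 - 388)) = 1/(5882186 - 352) = 1/5881834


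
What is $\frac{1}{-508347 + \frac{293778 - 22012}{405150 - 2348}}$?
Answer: $- \frac{201401}{102381458264} \approx -1.9672 \cdot 10^{-6}$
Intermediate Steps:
$\frac{1}{-508347 + \frac{293778 - 22012}{405150 - 2348}} = \frac{1}{-508347 + \frac{271766}{402802}} = \frac{1}{-508347 + 271766 \cdot \frac{1}{402802}} = \frac{1}{-508347 + \frac{135883}{201401}} = \frac{1}{- \frac{102381458264}{201401}} = - \frac{201401}{102381458264}$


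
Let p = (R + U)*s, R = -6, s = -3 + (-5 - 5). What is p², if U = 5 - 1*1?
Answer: 676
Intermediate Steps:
s = -13 (s = -3 - 10 = -13)
U = 4 (U = 5 - 1 = 4)
p = 26 (p = (-6 + 4)*(-13) = -2*(-13) = 26)
p² = 26² = 676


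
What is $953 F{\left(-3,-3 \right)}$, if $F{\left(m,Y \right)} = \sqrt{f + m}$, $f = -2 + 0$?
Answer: $953 i \sqrt{5} \approx 2131.0 i$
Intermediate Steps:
$f = -2$
$F{\left(m,Y \right)} = \sqrt{-2 + m}$
$953 F{\left(-3,-3 \right)} = 953 \sqrt{-2 - 3} = 953 \sqrt{-5} = 953 i \sqrt{5}$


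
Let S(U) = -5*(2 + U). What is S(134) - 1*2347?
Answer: -3027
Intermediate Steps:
S(U) = -10 - 5*U
S(134) - 1*2347 = (-10 - 5*134) - 1*2347 = (-10 - 670) - 2347 = -680 - 2347 = -3027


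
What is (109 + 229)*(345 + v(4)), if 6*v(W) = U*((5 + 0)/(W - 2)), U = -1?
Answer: 698815/6 ≈ 1.1647e+5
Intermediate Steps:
v(W) = -5/(6*(-2 + W)) (v(W) = (-(5 + 0)/(W - 2))/6 = (-5/(-2 + W))/6 = -5/(6*(-2 + W)))
(109 + 229)*(345 + v(4)) = (109 + 229)*(345 - 5/(-12 + 6*4)) = 338*(345 - 5/(-12 + 24)) = 338*(345 - 5/12) = 338*(4135/12) = 698815/6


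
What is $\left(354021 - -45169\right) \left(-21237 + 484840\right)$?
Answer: $185065681570$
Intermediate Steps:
$\left(354021 - -45169\right) \left(-21237 + 484840\right) = \left(354021 + \left(45440 - 271\right)\right) 463603 = \left(354021 + 45169\right) 463603 = 399190 \cdot 463603 = 185065681570$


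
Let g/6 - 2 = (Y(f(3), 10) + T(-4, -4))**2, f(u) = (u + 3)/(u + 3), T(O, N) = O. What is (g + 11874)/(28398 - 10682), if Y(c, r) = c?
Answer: 2985/4429 ≈ 0.67397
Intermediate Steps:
f(u) = 1 (f(u) = (3 + u)/(3 + u) = 1)
g = 66 (g = 12 + 6*(1 - 4)**2 = 12 + 6*(-3)**2 = 12 + 6*9 = 12 + 54 = 66)
(g + 11874)/(28398 - 10682) = (66 + 11874)/(28398 - 10682) = 11940/17716 = 11940*(1/17716) = 2985/4429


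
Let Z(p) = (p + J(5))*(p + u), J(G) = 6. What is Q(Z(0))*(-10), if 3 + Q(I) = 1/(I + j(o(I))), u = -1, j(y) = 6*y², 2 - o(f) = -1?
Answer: 715/24 ≈ 29.792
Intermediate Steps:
o(f) = 3 (o(f) = 2 - 1*(-1) = 2 + 1 = 3)
Z(p) = (-1 + p)*(6 + p) (Z(p) = (p + 6)*(p - 1) = (6 + p)*(-1 + p) = (-1 + p)*(6 + p))
Q(I) = -3 + 1/(54 + I) (Q(I) = -3 + 1/(I + 6*3²) = -3 + 1/(I + 6*9) = -3 + 1/(I + 54) = -3 + 1/(54 + I))
Q(Z(0))*(-10) = ((-161 - 3*(-6 + 0² + 5*0))/(54 + (-6 + 0² + 5*0)))*(-10) = ((-161 - 3*(-6 + 0 + 0))/(54 + (-6 + 0 + 0)))*(-10) = ((-161 - 3*(-6))/(54 - 6))*(-10) = ((-161 + 18)/48)*(-10) = ((1/48)*(-143))*(-10) = -143/48*(-10) = 715/24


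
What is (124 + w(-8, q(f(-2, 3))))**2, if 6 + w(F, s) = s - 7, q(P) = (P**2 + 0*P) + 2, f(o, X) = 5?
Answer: 19044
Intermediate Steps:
q(P) = 2 + P**2 (q(P) = (P**2 + 0) + 2 = P**2 + 2 = 2 + P**2)
w(F, s) = -13 + s (w(F, s) = -6 + (s - 7) = -6 + (-7 + s) = -13 + s)
(124 + w(-8, q(f(-2, 3))))**2 = (124 + (-13 + (2 + 5**2)))**2 = (124 + (-13 + (2 + 25)))**2 = (124 + (-13 + 27))**2 = (124 + 14)**2 = 138**2 = 19044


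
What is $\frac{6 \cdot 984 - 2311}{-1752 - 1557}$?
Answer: $- \frac{3593}{3309} \approx -1.0858$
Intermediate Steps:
$\frac{6 \cdot 984 - 2311}{-1752 - 1557} = \frac{5904 - 2311}{-3309} = 3593 \left(- \frac{1}{3309}\right) = - \frac{3593}{3309}$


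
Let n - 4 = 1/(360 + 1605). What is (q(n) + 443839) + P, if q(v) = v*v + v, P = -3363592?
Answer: -11273746035239/3861225 ≈ -2.9197e+6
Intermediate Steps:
n = 7861/1965 (n = 4 + 1/(360 + 1605) = 4 + 1/1965 = 7861/1965 ≈ 4.0005)
q(v) = v + v² (q(v) = v² + v = v + v²)
(q(n) + 443839) + P = (7861*(1 + 7861/1965)/1965 + 443839) - 3363592 = ((7861/1965)*(9826/1965) + 443839) - 3363592 = (77242186/3861225 + 443839) - 3363592 = 1713839484961/3861225 - 3363592 = -11273746035239/3861225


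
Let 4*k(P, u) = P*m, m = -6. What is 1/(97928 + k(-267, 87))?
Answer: 2/196657 ≈ 1.0170e-5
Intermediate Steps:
k(P, u) = -3*P/2 (k(P, u) = (P*(-6))/4 = (-6*P)/4 = -3*P/2)
1/(97928 + k(-267, 87)) = 1/(97928 - 3/2*(-267)) = 1/(97928 + 801/2) = 1/(196657/2) = 2/196657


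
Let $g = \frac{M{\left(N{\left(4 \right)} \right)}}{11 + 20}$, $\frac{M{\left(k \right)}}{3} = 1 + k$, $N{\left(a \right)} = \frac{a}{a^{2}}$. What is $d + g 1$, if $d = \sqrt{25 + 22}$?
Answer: $\frac{15}{124} + \sqrt{47} \approx 6.9766$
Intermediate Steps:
$d = \sqrt{47} \approx 6.8557$
$N{\left(a \right)} = \frac{1}{a}$ ($N{\left(a \right)} = \frac{a}{a^{2}} = \frac{1}{a}$)
$M{\left(k \right)} = 3 + 3 k$ ($M{\left(k \right)} = 3 \left(1 + k\right) = 3 + 3 k$)
$g = \frac{15}{124}$ ($g = \frac{3 + \frac{3}{4}}{11 + 20} = \frac{3 + 3 \cdot \frac{1}{4}}{31} = \left(3 + \frac{3}{4}\right) \frac{1}{31} = \frac{15}{4} \cdot \frac{1}{31} = \frac{15}{124} \approx 0.12097$)
$d + g 1 = \sqrt{47} + \frac{15}{124} \cdot 1 = \sqrt{47} + \frac{15}{124} = \frac{15}{124} + \sqrt{47}$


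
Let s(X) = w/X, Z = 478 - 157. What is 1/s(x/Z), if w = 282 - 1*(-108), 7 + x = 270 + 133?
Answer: 22/6955 ≈ 0.0031632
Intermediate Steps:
x = 396 (x = -7 + (270 + 133) = -7 + 403 = 396)
Z = 321
w = 390 (w = 282 + 108 = 390)
s(X) = 390/X
1/s(x/Z) = 1/(390/((396/321))) = 1/(390/((396*(1/321)))) = 1/(390/(132/107)) = 1/(390*(107/132)) = 1/(6955/22) = 22/6955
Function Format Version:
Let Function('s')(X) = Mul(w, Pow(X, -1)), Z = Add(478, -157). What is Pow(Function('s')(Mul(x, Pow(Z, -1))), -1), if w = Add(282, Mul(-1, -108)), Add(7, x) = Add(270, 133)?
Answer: Rational(22, 6955) ≈ 0.0031632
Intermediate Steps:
x = 396 (x = Add(-7, Add(270, 133)) = Add(-7, 403) = 396)
Z = 321
w = 390 (w = Add(282, 108) = 390)
Function('s')(X) = Mul(390, Pow(X, -1))
Pow(Function('s')(Mul(x, Pow(Z, -1))), -1) = Pow(Mul(390, Pow(Mul(396, Pow(321, -1)), -1)), -1) = Pow(Mul(390, Pow(Mul(396, Rational(1, 321)), -1)), -1) = Pow(Mul(390, Pow(Rational(132, 107), -1)), -1) = Pow(Mul(390, Rational(107, 132)), -1) = Pow(Rational(6955, 22), -1) = Rational(22, 6955)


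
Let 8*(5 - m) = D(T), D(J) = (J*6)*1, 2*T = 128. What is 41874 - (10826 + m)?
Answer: 31091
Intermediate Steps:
T = 64 (T = (½)*128 = 64)
D(J) = 6*J (D(J) = (6*J)*1 = 6*J)
m = -43 (m = 5 - 3*64/4 = 5 - ⅛*384 = 5 - 48 = -43)
41874 - (10826 + m) = 41874 - (10826 - 43) = 41874 - 1*10783 = 41874 - 10783 = 31091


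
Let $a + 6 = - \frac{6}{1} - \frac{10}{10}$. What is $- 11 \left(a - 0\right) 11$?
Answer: $1573$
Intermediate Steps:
$a = -13$ ($a = -6 - \left(1 + 6\right) = -6 - 7 = -13$)
$- 11 \left(a - 0\right) 11 = - 11 \left(-13 - 0\right) 11 = - 11 \left(-13 + 0\right) 11 = \left(-11\right) \left(-13\right) 11 = 143 \cdot 11 = 1573$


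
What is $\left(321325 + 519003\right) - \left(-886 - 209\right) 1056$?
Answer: $1996648$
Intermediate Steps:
$\left(321325 + 519003\right) - \left(-886 - 209\right) 1056 = 840328 - \left(-886 + \left(-275 + 66\right)\right) 1056 = 840328 - \left(-886 - 209\right) 1056 = 840328 - \left(-1095\right) 1056 = 840328 - -1156320 = 840328 + 1156320 = 1996648$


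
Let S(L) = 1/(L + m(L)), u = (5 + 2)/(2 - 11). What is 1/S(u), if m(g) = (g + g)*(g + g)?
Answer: 133/81 ≈ 1.6420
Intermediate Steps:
m(g) = 4*g**2 (m(g) = (2*g)*(2*g) = 4*g**2)
u = -7/9 (u = 7/(-9) = 7*(-1/9) = -7/9 ≈ -0.77778)
S(L) = 1/(L + 4*L**2)
1/S(u) = 1/(1/((-7/9)*(1 + 4*(-7/9)))) = 1/(-9/(7*(1 - 28/9))) = 1/(-9/(7*(-19/9))) = 1/(-9/7*(-9/19)) = 1/(81/133) = 133/81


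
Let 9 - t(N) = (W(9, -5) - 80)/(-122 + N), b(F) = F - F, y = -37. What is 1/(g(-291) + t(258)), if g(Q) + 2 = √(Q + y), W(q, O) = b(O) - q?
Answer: 141576/7150369 - 36992*I*√82/7150369 ≈ 0.0198 - 0.046847*I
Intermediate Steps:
b(F) = 0
W(q, O) = -q (W(q, O) = 0 - q = -q)
t(N) = 9 + 89/(-122 + N) (t(N) = 9 - (-1*9 - 80)/(-122 + N) = 9 - (-9 - 80)/(-122 + N) = 9 - (-89)/(-122 + N) = 9 + 89/(-122 + N))
g(Q) = -2 + √(-37 + Q) (g(Q) = -2 + √(Q - 37) = -2 + √(-37 + Q))
1/(g(-291) + t(258)) = 1/((-2 + √(-37 - 291)) + (-1009 + 9*258)/(-122 + 258)) = 1/((-2 + √(-328)) + (-1009 + 2322)/136) = 1/((-2 + 2*I*√82) + (1/136)*1313) = 1/((-2 + 2*I*√82) + 1313/136) = 1/(1041/136 + 2*I*√82)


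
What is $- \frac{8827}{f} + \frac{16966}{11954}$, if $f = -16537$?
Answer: $\frac{193042350}{98841649} \approx 1.953$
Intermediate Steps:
$- \frac{8827}{f} + \frac{16966}{11954} = - \frac{8827}{-16537} + \frac{16966}{11954} = \left(-8827\right) \left(- \frac{1}{16537}\right) + 16966 \cdot \frac{1}{11954} = \frac{8827}{16537} + \frac{8483}{5977} = \frac{193042350}{98841649}$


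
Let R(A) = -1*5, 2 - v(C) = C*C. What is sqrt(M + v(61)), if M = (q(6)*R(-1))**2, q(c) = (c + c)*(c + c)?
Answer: sqrt(514681) ≈ 717.41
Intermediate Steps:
v(C) = 2 - C**2 (v(C) = 2 - C*C = 2 - C**2)
R(A) = -5
q(c) = 4*c**2 (q(c) = (2*c)*(2*c) = 4*c**2)
M = 518400 (M = ((4*6**2)*(-5))**2 = ((4*36)*(-5))**2 = (144*(-5))**2 = (-720)**2 = 518400)
sqrt(M + v(61)) = sqrt(518400 + (2 - 1*61**2)) = sqrt(518400 + (2 - 1*3721)) = sqrt(518400 + (2 - 3721)) = sqrt(518400 - 3719) = sqrt(514681)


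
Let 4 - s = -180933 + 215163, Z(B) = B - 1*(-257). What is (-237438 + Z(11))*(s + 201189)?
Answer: -39598614710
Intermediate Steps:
Z(B) = 257 + B (Z(B) = B + 257 = 257 + B)
s = -34226 (s = 4 - (-180933 + 215163) = 4 - 1*34230 = 4 - 34230 = -34226)
(-237438 + Z(11))*(s + 201189) = (-237438 + (257 + 11))*(-34226 + 201189) = (-237438 + 268)*166963 = -237170*166963 = -39598614710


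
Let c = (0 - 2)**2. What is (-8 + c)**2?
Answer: 16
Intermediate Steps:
c = 4 (c = (-2)**2 = 4)
(-8 + c)**2 = (-8 + 4)**2 = (-4)**2 = 16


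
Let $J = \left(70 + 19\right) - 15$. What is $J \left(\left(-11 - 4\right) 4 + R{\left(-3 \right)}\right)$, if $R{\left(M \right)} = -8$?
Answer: $-5032$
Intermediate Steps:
$J = 74$ ($J = 89 - 15 = 74$)
$J \left(\left(-11 - 4\right) 4 + R{\left(-3 \right)}\right) = 74 \left(\left(-11 - 4\right) 4 - 8\right) = 74 \left(\left(-15\right) 4 - 8\right) = 74 \left(-60 - 8\right) = 74 \left(-68\right) = -5032$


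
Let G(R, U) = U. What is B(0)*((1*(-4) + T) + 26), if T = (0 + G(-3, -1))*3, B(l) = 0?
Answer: 0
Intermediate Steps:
T = -3 (T = (0 - 1)*3 = -1*3 = -3)
B(0)*((1*(-4) + T) + 26) = 0*((1*(-4) - 3) + 26) = 0*((-4 - 3) + 26) = 0*(-7 + 26) = 0*19 = 0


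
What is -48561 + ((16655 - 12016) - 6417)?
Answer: -50339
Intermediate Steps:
-48561 + ((16655 - 12016) - 6417) = -48561 + (4639 - 6417) = -48561 - 1778 = -50339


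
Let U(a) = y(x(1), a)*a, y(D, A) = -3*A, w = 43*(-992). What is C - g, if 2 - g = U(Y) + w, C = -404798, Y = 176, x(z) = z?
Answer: -540384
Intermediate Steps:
w = -42656
U(a) = -3*a**2 (U(a) = (-3*a)*a = -3*a**2)
g = 135586 (g = 2 - (-3*176**2 - 42656) = 2 - (-3*30976 - 42656) = 2 - (-92928 - 42656) = 2 - 1*(-135584) = 2 + 135584 = 135586)
C - g = -404798 - 1*135586 = -404798 - 135586 = -540384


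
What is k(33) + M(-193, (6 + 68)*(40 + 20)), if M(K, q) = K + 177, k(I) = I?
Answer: 17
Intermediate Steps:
M(K, q) = 177 + K
k(33) + M(-193, (6 + 68)*(40 + 20)) = 33 + (177 - 193) = 33 - 16 = 17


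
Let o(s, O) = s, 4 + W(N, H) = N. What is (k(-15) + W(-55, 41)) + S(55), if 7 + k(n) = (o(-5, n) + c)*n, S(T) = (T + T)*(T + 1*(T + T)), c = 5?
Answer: 18084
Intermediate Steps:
W(N, H) = -4 + N
S(T) = 6*T² (S(T) = (2*T)*(T + 1*(2*T)) = (2*T)*(T + 2*T) = (2*T)*(3*T) = 6*T²)
k(n) = -7 (k(n) = -7 + (-5 + 5)*n = -7 + 0*n = -7 + 0 = -7)
(k(-15) + W(-55, 41)) + S(55) = (-7 + (-4 - 55)) + 6*55² = (-7 - 59) + 6*3025 = -66 + 18150 = 18084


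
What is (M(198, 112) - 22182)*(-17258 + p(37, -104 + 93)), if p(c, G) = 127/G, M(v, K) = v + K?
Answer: 4154914480/11 ≈ 3.7772e+8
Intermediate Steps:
M(v, K) = K + v
(M(198, 112) - 22182)*(-17258 + p(37, -104 + 93)) = ((112 + 198) - 22182)*(-17258 + 127/(-104 + 93)) = (310 - 22182)*(-17258 + 127/(-11)) = -21872*(-17258 + 127*(-1/11)) = -21872*(-17258 - 127/11) = -21872*(-189965/11) = 4154914480/11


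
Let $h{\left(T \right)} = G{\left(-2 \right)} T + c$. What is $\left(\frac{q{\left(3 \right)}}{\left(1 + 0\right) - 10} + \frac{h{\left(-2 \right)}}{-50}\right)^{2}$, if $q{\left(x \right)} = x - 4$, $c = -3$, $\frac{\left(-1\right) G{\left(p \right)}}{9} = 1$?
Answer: $\frac{289}{8100} \approx 0.035679$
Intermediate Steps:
$G{\left(p \right)} = -9$ ($G{\left(p \right)} = \left(-9\right) 1 = -9$)
$h{\left(T \right)} = -3 - 9 T$ ($h{\left(T \right)} = - 9 T - 3 = -3 - 9 T$)
$q{\left(x \right)} = -4 + x$
$\left(\frac{q{\left(3 \right)}}{\left(1 + 0\right) - 10} + \frac{h{\left(-2 \right)}}{-50}\right)^{2} = \left(\frac{-4 + 3}{\left(1 + 0\right) - 10} + \frac{-3 - -18}{-50}\right)^{2} = \left(- \frac{1}{1 - 10} + \left(-3 + 18\right) \left(- \frac{1}{50}\right)\right)^{2} = \left(- \frac{1}{-9} + 15 \left(- \frac{1}{50}\right)\right)^{2} = \left(\left(-1\right) \left(- \frac{1}{9}\right) - \frac{3}{10}\right)^{2} = \left(\frac{1}{9} - \frac{3}{10}\right)^{2} = \left(- \frac{17}{90}\right)^{2} = \frac{289}{8100}$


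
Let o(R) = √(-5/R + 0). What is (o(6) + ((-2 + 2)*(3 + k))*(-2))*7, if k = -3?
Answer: 7*I*√30/6 ≈ 6.3901*I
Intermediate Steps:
o(R) = √5*√(-1/R) (o(R) = √(-5/R) = √5*√(-1/R))
(o(6) + ((-2 + 2)*(3 + k))*(-2))*7 = (√5*√(-1/6) + ((-2 + 2)*(3 - 3))*(-2))*7 = (√5*√(-1*⅙) + (0*0)*(-2))*7 = (√5*√(-⅙) + 0*(-2))*7 = (√5*(I*√6/6) + 0)*7 = (I*√30/6 + 0)*7 = (I*√30/6)*7 = 7*I*√30/6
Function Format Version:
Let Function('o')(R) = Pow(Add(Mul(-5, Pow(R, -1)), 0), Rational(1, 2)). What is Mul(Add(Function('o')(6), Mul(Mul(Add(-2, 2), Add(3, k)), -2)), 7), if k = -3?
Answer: Mul(Rational(7, 6), I, Pow(30, Rational(1, 2))) ≈ Mul(6.3901, I)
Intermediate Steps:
Function('o')(R) = Mul(Pow(5, Rational(1, 2)), Pow(Mul(-1, Pow(R, -1)), Rational(1, 2))) (Function('o')(R) = Pow(Mul(-5, Pow(R, -1)), Rational(1, 2)) = Mul(Pow(5, Rational(1, 2)), Pow(Mul(-1, Pow(R, -1)), Rational(1, 2))))
Mul(Add(Function('o')(6), Mul(Mul(Add(-2, 2), Add(3, k)), -2)), 7) = Mul(Add(Mul(Pow(5, Rational(1, 2)), Pow(Mul(-1, Pow(6, -1)), Rational(1, 2))), Mul(Mul(Add(-2, 2), Add(3, -3)), -2)), 7) = Mul(Add(Mul(Pow(5, Rational(1, 2)), Pow(Mul(-1, Rational(1, 6)), Rational(1, 2))), Mul(Mul(0, 0), -2)), 7) = Mul(Add(Mul(Pow(5, Rational(1, 2)), Pow(Rational(-1, 6), Rational(1, 2))), Mul(0, -2)), 7) = Mul(Add(Mul(Pow(5, Rational(1, 2)), Mul(Rational(1, 6), I, Pow(6, Rational(1, 2)))), 0), 7) = Mul(Add(Mul(Rational(1, 6), I, Pow(30, Rational(1, 2))), 0), 7) = Mul(Mul(Rational(1, 6), I, Pow(30, Rational(1, 2))), 7) = Mul(Rational(7, 6), I, Pow(30, Rational(1, 2)))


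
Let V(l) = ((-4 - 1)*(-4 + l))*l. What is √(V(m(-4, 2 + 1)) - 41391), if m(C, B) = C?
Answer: I*√41551 ≈ 203.84*I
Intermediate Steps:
V(l) = l*(20 - 5*l) (V(l) = (-5*(-4 + l))*l = (20 - 5*l)*l = l*(20 - 5*l))
√(V(m(-4, 2 + 1)) - 41391) = √(5*(-4)*(4 - 1*(-4)) - 41391) = √(5*(-4)*(4 + 4) - 41391) = √(5*(-4)*8 - 41391) = √(-160 - 41391) = √(-41551) = I*√41551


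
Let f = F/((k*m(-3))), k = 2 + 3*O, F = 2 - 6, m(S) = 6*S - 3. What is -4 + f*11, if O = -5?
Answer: -1136/273 ≈ -4.1612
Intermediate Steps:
m(S) = -3 + 6*S
F = -4
k = -13 (k = 2 + 3*(-5) = 2 - 15 = -13)
f = -4/273 (f = -4*(-1/(13*(-3 + 6*(-3)))) = -4*(-1/(13*(-3 - 18))) = -4/((-13*(-21))) = -4/273 ≈ -0.014652)
-4 + f*11 = -4 - 4/273*11 = -4 - 44/273 = -1136/273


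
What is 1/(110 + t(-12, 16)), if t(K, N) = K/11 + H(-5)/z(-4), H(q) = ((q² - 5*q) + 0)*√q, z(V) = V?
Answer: 52712/6118941 + 6050*I*√5/6118941 ≈ 0.0086146 + 0.0022109*I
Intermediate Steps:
H(q) = √q*(q² - 5*q) (H(q) = (q² - 5*q)*√q = √q*(q² - 5*q))
t(K, N) = K/11 - 25*I*√5/2 (t(K, N) = K/11 + ((-5)^(3/2)*(-5 - 5))/(-4) = K*(1/11) + (-5*I*√5*(-10))*(-¼) = K/11 + (50*I*√5)*(-¼) = K/11 - 25*I*√5/2)
1/(110 + t(-12, 16)) = 1/(110 + ((1/11)*(-12) - 25*I*√5/2)) = 1/(110 + (-12/11 - 25*I*√5/2)) = 1/(1198/11 - 25*I*√5/2)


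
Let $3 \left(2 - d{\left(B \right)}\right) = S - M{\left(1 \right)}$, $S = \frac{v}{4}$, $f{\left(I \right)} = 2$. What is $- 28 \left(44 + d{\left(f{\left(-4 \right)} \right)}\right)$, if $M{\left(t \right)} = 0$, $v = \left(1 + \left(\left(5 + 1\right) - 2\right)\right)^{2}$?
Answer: $- \frac{3689}{3} \approx -1229.7$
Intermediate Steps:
$v = 25$ ($v = \left(1 + \left(6 - 2\right)\right)^{2} = \left(1 + 4\right)^{2} = 5^{2} = 25$)
$S = \frac{25}{4} \approx 6.25$
$d{\left(B \right)} = - \frac{1}{12}$ ($d{\left(B \right)} = 2 - \frac{\frac{25}{4} - 0}{3} = 2 - \frac{\frac{25}{4} + 0}{3} = 2 - \frac{25}{12} = - \frac{1}{12}$)
$- 28 \left(44 + d{\left(f{\left(-4 \right)} \right)}\right) = - 28 \left(44 - \frac{1}{12}\right) = \left(-28\right) \frac{527}{12} = - \frac{3689}{3}$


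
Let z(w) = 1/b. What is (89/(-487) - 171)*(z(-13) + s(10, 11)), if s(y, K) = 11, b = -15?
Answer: -13672024/7305 ≈ -1871.6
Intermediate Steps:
z(w) = -1/15 (z(w) = 1/(-15) = -1/15)
(89/(-487) - 171)*(z(-13) + s(10, 11)) = (89/(-487) - 171)*(-1/15 + 11) = (89*(-1/487) - 171)*(164/15) = (-89/487 - 171)*(164/15) = -83366/487*164/15 = -13672024/7305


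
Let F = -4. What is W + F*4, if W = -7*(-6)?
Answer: 26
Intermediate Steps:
W = 42
W + F*4 = 42 - 4*4 = 42 - 16 = 26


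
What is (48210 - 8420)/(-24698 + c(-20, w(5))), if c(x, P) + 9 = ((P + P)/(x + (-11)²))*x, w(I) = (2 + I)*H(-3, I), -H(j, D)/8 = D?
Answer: -174730/108009 ≈ -1.6177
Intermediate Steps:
H(j, D) = -8*D
w(I) = -8*I*(2 + I) (w(I) = (2 + I)*(-8*I) = -8*I*(2 + I))
c(x, P) = -9 + 2*P*x/(121 + x) (c(x, P) = -9 + ((P + P)/(x + (-11)²))*x = -9 + ((2*P)/(x + 121))*x = -9 + ((2*P)/(121 + x))*x = -9 + (2*P/(121 + x))*x = -9 + 2*P*x/(121 + x))
(48210 - 8420)/(-24698 + c(-20, w(5))) = (48210 - 8420)/(-24698 + (-1089 - 9*(-20) + 2*(-8*5*(2 + 5))*(-20))/(121 - 20)) = 39790/(-24698 + (-1089 + 180 + 2*(-8*5*7)*(-20))/101) = 39790/(-24698 + (-1089 + 180 + 2*(-280)*(-20))/101) = 39790/(-24698 + (-1089 + 180 + 11200)/101) = 39790/(-24698 + (1/101)*10291) = 39790/(-24698 + 10291/101) = 39790/(-2484207/101) = 39790*(-101/2484207) = -174730/108009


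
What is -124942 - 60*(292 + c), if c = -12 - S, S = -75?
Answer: -146242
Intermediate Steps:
c = 63 (c = -12 - 1*(-75) = -12 + 75 = 63)
-124942 - 60*(292 + c) = -124942 - 60*(292 + 63) = -124942 - 60*355 = -124942 - 1*21300 = -124942 - 21300 = -146242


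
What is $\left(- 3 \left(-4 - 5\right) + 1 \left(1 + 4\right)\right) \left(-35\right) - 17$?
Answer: $-1137$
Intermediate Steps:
$\left(- 3 \left(-4 - 5\right) + 1 \left(1 + 4\right)\right) \left(-35\right) - 17 = \left(\left(-3\right) \left(-9\right) + 1 \cdot 5\right) \left(-35\right) - 17 = \left(27 + 5\right) \left(-35\right) - 17 = 32 \left(-35\right) - 17 = -1120 - 17 = -1137$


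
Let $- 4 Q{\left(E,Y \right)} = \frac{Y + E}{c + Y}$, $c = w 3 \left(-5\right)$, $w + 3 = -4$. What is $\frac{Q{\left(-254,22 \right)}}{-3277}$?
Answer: $- \frac{2}{14351} \approx -0.00013936$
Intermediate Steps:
$w = -7$ ($w = -3 - 4 = -7$)
$c = 105$ ($c = \left(-7\right) 3 \left(-5\right) = \left(-21\right) \left(-5\right) = 105$)
$Q{\left(E,Y \right)} = - \frac{E + Y}{4 \left(105 + Y\right)}$ ($Q{\left(E,Y \right)} = - \frac{\left(Y + E\right) \frac{1}{105 + Y}}{4} = - \frac{\left(E + Y\right) \frac{1}{105 + Y}}{4} = - \frac{\frac{1}{105 + Y} \left(E + Y\right)}{4} = - \frac{E + Y}{4 \left(105 + Y\right)}$)
$\frac{Q{\left(-254,22 \right)}}{-3277} = \frac{\frac{1}{4} \frac{1}{105 + 22} \left(\left(-1\right) \left(-254\right) - 22\right)}{-3277} = \frac{254 - 22}{4 \cdot 127} \left(- \frac{1}{3277}\right) = \frac{1}{4} \cdot \frac{1}{127} \cdot 232 \left(- \frac{1}{3277}\right) = \frac{58}{127} \left(- \frac{1}{3277}\right) = - \frac{2}{14351}$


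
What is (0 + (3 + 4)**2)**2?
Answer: 2401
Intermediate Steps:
(0 + (3 + 4)**2)**2 = (0 + 7**2)**2 = (0 + 49)**2 = 49**2 = 2401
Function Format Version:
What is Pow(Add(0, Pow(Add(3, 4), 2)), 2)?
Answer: 2401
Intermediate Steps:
Pow(Add(0, Pow(Add(3, 4), 2)), 2) = Pow(Add(0, Pow(7, 2)), 2) = Pow(Add(0, 49), 2) = Pow(49, 2) = 2401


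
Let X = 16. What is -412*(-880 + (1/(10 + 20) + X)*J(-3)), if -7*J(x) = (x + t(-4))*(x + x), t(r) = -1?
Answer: 13482288/35 ≈ 3.8521e+5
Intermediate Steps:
J(x) = -2*x*(-1 + x)/7 (J(x) = -(x - 1)*(x + x)/7 = -(-1 + x)*2*x/7 = -2*x*(-1 + x)/7)
-412*(-880 + (1/(10 + 20) + X)*J(-3)) = -412*(-880 + (1/(10 + 20) + 16)*((2/7)*(-3)*(1 - 1*(-3)))) = -412*(-880 + (1/30 + 16)*((2/7)*(-3)*(1 + 3))) = -412*(-880 + (1/30 + 16)*((2/7)*(-3)*4)) = -412*(-880 + (481/30)*(-24/7)) = -412*(-880 - 1924/35) = -412*(-32724/35) = 13482288/35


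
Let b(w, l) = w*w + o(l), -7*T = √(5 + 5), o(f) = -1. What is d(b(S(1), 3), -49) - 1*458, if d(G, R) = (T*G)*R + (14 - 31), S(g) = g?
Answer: -475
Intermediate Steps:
T = -√10/7 (T = -√(5 + 5)/7 = -√10/7 ≈ -0.45175)
b(w, l) = -1 + w² (b(w, l) = w*w - 1 = w² - 1 = -1 + w²)
d(G, R) = -17 - G*R*√10/7 (d(G, R) = ((-√10/7)*G)*R + (14 - 31) = (-G*√10/7)*R - 17 = -G*R*√10/7 - 17 = -17 - G*R*√10/7)
d(b(S(1), 3), -49) - 1*458 = (-17 - ⅐*(-1 + 1²)*(-49)*√10) - 1*458 = (-17 - ⅐*(-1 + 1)*(-49)*√10) - 458 = (-17 - ⅐*0*(-49)*√10) - 458 = (-17 + 0) - 458 = -17 - 458 = -475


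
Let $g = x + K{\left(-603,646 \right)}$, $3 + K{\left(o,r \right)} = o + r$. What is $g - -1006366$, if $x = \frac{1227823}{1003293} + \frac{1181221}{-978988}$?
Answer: $\frac{988503873235964875}{982211807484} \approx 1.0064 \cdot 10^{6}$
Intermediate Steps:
$K{\left(o,r \right)} = -3 + o + r$ ($K{\left(o,r \right)} = -3 + \left(o + r\right) = -3 + o + r$)
$x = \frac{16913222371}{982211807484}$ ($x = 1227823 \cdot \frac{1}{1003293} + 1181221 \left(- \frac{1}{978988}\right) = \frac{1227823}{1003293} - \frac{1181221}{978988} = \frac{16913222371}{982211807484} \approx 0.01722$)
$g = \frac{39305385521731}{982211807484}$ ($g = \frac{16913222371}{982211807484} - -40 = \frac{16913222371}{982211807484} + 40 = \frac{39305385521731}{982211807484} \approx 40.017$)
$g - -1006366 = \frac{39305385521731}{982211807484} - -1006366 = \frac{39305385521731}{982211807484} + 1006366 = \frac{988503873235964875}{982211807484}$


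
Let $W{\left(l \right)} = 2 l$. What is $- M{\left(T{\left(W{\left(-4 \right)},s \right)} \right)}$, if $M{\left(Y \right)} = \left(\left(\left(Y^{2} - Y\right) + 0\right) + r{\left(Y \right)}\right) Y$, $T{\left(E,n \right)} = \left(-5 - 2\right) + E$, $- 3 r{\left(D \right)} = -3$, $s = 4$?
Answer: $3615$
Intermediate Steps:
$r{\left(D \right)} = 1$ ($r{\left(D \right)} = \left(- \frac{1}{3}\right) \left(-3\right) = 1$)
$T{\left(E,n \right)} = -7 + E$
$M{\left(Y \right)} = Y \left(1 + Y^{2} - Y\right)$ ($M{\left(Y \right)} = \left(\left(\left(Y^{2} - Y\right) + 0\right) + 1\right) Y = \left(\left(Y^{2} - Y\right) + 1\right) Y = \left(1 + Y^{2} - Y\right) Y = Y \left(1 + Y^{2} - Y\right)$)
$- M{\left(T{\left(W{\left(-4 \right)},s \right)} \right)} = - \left(-7 + 2 \left(-4\right)\right) \left(1 + \left(-7 + 2 \left(-4\right)\right)^{2} - \left(-7 + 2 \left(-4\right)\right)\right) = - \left(-7 - 8\right) \left(1 + \left(-7 - 8\right)^{2} - \left(-7 - 8\right)\right) = - \left(-15\right) \left(1 + \left(-15\right)^{2} - -15\right) = - \left(-15\right) \left(1 + 225 + 15\right) = - \left(-15\right) 241 = \left(-1\right) \left(-3615\right) = 3615$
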